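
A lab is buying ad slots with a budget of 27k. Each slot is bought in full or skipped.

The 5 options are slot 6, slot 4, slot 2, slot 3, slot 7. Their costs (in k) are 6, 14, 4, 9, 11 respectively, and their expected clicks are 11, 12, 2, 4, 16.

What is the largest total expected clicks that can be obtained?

slot 4 + slot 7: cost 14 + 11 = 25 ≤ 27, expected clicks 12 + 16 = 28.
slot 6 + slot 3 + slot 7: cost 6 + 9 + 11 = 26 ≤ 27, expected clicks 11 + 4 + 16 = 31.
slot 6 + slot 2 + slot 7: cost 6 + 4 + 11 = 21 ≤ 27, expected clicks 11 + 2 + 16 = 29.
Best is slot 6, slot 3, and slot 7 with total expected clicks 31.

31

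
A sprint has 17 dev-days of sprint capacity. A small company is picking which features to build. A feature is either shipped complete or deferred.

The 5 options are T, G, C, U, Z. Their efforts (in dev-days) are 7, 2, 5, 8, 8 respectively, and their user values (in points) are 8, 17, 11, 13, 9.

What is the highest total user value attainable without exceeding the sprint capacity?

This is an integer program with binary decision variables.
Allowing fractional choices, the relaxed optimum would be about 43.3, but features are indivisible.
G + C + Z: effort 2 + 5 + 8 = 15 ≤ 17, user value 17 + 11 + 9 = 37.
T + G + U: effort 7 + 2 + 8 = 17 ≤ 17, user value 8 + 17 + 13 = 38.
G + C + U: effort 2 + 5 + 8 = 15 ≤ 17, user value 17 + 11 + 13 = 41.
Best is G, C, and U with total user value 41.

41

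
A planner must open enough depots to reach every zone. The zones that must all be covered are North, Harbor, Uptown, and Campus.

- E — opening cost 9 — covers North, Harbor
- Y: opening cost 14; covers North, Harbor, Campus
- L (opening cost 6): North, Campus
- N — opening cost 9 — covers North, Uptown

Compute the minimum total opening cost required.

23

The greedy cost-per-new-zone heuristic would pick L, E, and N for 24, but a cheaper cover exists.
Choose Y and N: together they cover North, Harbor, Uptown, Campus — every zone.
Total opening cost: 14 + 9 = 23.
No cover costs less than 23.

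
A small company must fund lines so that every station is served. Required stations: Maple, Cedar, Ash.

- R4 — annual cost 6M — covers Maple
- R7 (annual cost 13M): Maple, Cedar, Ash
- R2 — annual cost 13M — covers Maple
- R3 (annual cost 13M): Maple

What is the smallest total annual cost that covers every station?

R7 alone covers Maple, Cedar, Ash — every station.
Total annual cost: 13.

13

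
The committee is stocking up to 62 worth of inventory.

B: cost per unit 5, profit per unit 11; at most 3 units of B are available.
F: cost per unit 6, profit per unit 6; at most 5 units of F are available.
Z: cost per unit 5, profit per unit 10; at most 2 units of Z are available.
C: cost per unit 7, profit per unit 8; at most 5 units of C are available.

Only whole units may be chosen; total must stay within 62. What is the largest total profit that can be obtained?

3×B, 1×F, 2×Z, and 4×C: cost 59 ≤ 62, profit 3·11 + 1·6 + 2·10 + 4·8 = 91.
3×B, 2×Z, and 5×C: cost 60 ≤ 62, profit 3·11 + 2·10 + 5·8 = 93.
Best is 93.

93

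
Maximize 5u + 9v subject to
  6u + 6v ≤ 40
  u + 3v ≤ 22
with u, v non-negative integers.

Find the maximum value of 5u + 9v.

54

The continuous relaxation peaks at (0, 6.67) with value 60.00; rounding to a feasible lattice point costs some objective.
(u,v)=(0,6): 6·0+6·6=36≤40, 1·0+3·6=18≤22, objective 54.
(u,v)=(1,5): 6·1+6·5=36≤40, 1·1+3·5=16≤22, objective 50.
(u,v)=(0,5): 6·0+6·5=30≤40, 1·0+3·5=15≤22, objective 45.
No feasible integer point exceeds 54.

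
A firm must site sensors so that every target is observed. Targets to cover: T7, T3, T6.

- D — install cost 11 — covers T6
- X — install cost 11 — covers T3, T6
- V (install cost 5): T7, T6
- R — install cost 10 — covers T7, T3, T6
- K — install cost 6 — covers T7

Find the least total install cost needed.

10

The greedy cost-per-new-target heuristic would pick V and R for 15, but a cheaper cover exists.
R alone covers T7, T3, T6 — every target.
Total install cost: 10.
No cover costs less than 10.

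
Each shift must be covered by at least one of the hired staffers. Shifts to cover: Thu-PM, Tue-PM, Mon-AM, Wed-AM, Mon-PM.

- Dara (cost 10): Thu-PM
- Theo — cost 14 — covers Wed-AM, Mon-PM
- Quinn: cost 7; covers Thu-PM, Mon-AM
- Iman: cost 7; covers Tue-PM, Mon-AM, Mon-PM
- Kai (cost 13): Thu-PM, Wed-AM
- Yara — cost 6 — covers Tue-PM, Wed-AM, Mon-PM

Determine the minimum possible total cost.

13

This is a weighted set-cover instance.
Choose Quinn and Yara: together they cover Thu-PM, Tue-PM, Mon-AM, Wed-AM, Mon-PM — every shift.
Total cost: 7 + 6 = 13.
No cover costs less than 13.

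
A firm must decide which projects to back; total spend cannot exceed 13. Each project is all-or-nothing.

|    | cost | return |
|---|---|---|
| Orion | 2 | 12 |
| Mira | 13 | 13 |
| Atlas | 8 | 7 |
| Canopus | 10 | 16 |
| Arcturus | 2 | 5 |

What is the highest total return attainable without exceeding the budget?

28

Allowing fractional choices, the relaxed optimum would be about 31.4, but projects are indivisible.
Orion + Atlas + Arcturus: cost 2 + 8 + 2 = 12 ≤ 13, return 12 + 7 + 5 = 24.
Canopus + Arcturus: cost 10 + 2 = 12 ≤ 13, return 16 + 5 = 21.
Orion + Canopus: cost 2 + 10 = 12 ≤ 13, return 12 + 16 = 28.
Best is Orion and Canopus with total return 28.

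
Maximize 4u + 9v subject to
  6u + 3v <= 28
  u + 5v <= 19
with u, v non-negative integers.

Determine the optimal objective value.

Relaxing integrality, the LP optimum is 40.96 at (u,v) = (3.07, 3.19), which is not an integer point.
(u,v)=(3,3): 6·3+3·3=27≤28, 1·3+5·3=18≤19, objective 39.
(u,v)=(2,3): 6·2+3·3=21≤28, 1·2+5·3=17≤19, objective 35.
The best lattice point is (3,3), giving 39.

39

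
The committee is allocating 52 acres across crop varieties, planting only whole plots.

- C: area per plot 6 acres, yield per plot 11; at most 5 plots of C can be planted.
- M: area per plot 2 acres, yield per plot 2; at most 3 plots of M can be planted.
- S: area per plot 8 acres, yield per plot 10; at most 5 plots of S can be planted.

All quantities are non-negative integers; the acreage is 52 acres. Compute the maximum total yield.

C has the best ratio (11/6); taking only C gives at most 5×11 = 55 (stopped by the supply cap of 5).
Mixing does better — 5×C, 3×M, and 2×S: area 52 ≤ 52, yield 5·11 + 3·2 + 2·10 = 81.

81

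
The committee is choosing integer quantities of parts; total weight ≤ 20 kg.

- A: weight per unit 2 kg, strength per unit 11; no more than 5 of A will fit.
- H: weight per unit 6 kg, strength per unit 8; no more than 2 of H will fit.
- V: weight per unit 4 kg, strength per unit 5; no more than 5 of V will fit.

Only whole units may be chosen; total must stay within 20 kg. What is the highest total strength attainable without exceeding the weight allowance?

This is a bounded integer knapsack.
A has the best ratio (11/2); taking only A gives at most 5×11 = 55 (stopped by the supply cap of 5).
Mixing does better — 5×A, 1×H, and 1×V: weight 20 ≤ 20, strength 5·11 + 1·8 + 1·5 = 68.

68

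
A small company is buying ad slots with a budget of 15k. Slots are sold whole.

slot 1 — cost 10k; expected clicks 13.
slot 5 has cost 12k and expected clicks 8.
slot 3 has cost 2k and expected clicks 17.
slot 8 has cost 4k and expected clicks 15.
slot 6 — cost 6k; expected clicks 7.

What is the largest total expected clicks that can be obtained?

This is an integer program with binary decision variables.
Allowing fractional choices, the relaxed optimum would be about 43.7, but ad slots are indivisible.
slot 1 + slot 3: cost 10 + 2 = 12 ≤ 15, expected clicks 13 + 17 = 30.
slot 3 + slot 8 + slot 6: cost 2 + 4 + 6 = 12 ≤ 15, expected clicks 17 + 15 + 7 = 39.
slot 3 + slot 8: cost 2 + 4 = 6 ≤ 15, expected clicks 17 + 15 = 32.
Best is slot 3, slot 8, and slot 6 with total expected clicks 39.

39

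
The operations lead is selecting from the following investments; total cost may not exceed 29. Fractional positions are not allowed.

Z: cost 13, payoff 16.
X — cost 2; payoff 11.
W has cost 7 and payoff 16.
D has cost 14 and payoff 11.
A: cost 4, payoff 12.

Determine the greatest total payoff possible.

55

X + W + D + A: cost 2 + 7 + 14 + 4 = 27 ≤ 29, payoff 11 + 16 + 11 + 12 = 50.
Z + X + W + A: cost 13 + 2 + 7 + 4 = 26 ≤ 29, payoff 16 + 11 + 16 + 12 = 55.
Best is Z, X, W, and A with total payoff 55.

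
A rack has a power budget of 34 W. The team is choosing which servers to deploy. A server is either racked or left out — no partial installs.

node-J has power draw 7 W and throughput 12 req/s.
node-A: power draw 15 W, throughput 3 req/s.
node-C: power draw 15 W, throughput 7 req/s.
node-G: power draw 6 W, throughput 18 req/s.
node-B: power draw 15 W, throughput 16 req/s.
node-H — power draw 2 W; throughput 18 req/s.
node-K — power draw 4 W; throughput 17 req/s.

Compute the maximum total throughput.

Take node-J, node-G, node-B, node-H, and node-K: power draw 7 + 6 + 15 + 2 + 4 = 34 ≤ 34, throughput 12 + 18 + 16 + 18 + 17 = 81.
No other feasible combination does better.

81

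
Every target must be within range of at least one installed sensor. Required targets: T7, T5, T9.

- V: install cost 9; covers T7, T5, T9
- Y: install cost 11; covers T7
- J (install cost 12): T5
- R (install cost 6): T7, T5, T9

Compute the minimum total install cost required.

R alone covers T7, T5, T9 — every target.
Total install cost: 6.

6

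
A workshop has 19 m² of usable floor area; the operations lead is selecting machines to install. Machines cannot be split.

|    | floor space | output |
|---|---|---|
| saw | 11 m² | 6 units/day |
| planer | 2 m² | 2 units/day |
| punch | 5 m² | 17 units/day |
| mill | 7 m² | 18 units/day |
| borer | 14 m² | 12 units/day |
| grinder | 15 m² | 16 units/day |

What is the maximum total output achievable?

Allowing fractional choices, the relaxed optimum would be about 42.5, but machines are indivisible.
planer + punch + mill: floor space 2 + 5 + 7 = 14 ≤ 19, output 2 + 17 + 18 = 37.
punch + mill: floor space 5 + 7 = 12 ≤ 19, output 17 + 18 = 35.
punch + borer: floor space 5 + 14 = 19 ≤ 19, output 17 + 12 = 29.
Best is planer, punch, and mill with total output 37.

37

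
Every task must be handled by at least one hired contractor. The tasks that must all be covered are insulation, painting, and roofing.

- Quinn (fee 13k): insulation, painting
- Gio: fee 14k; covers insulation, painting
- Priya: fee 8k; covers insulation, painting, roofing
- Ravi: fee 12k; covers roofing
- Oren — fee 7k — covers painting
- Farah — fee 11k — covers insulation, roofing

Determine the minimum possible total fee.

Priya alone covers insulation, painting, roofing — every task.
Total fee: 8.

8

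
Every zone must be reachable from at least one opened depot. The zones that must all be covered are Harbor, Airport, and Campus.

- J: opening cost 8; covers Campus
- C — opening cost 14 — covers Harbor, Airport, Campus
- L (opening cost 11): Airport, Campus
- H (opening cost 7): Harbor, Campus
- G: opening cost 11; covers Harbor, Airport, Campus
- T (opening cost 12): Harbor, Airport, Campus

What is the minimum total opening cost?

This is an integer covering problem.
The greedy cost-per-new-zone heuristic would pick H and L for 18, but a cheaper cover exists.
G alone covers Harbor, Airport, Campus — every zone.
Total opening cost: 11.
No cover costs less than 11.

11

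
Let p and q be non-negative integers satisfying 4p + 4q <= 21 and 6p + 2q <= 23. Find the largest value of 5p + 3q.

21

Relaxing integrality, the LP optimum is 22.00 at (p,q) = (3.12, 2.12), which is not an integer point.
(p,q)=(3,2): 4·3+4·2=20≤21, 6·3+2·2=22≤23, objective 21.
(p,q)=(2,3): 4·2+4·3=20≤21, 6·2+2·3=18≤23, objective 19.
The best lattice point is (3,2), giving 21.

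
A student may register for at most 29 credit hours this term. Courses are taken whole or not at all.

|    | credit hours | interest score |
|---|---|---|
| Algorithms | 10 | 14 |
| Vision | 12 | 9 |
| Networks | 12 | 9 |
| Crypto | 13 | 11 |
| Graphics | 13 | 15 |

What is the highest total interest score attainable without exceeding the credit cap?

Take Algorithms and Graphics: credit hours 10 + 13 = 23 ≤ 29, interest score 14 + 15 = 29.
No other feasible combination does better.

29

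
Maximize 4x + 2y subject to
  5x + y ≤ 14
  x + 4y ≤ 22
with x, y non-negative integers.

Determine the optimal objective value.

16

(x,y)=(2,4) is feasible, giving 16.
(x,y)=(1,5) is feasible, giving 14.
Maximum is 16 at (x,y)=(2,4).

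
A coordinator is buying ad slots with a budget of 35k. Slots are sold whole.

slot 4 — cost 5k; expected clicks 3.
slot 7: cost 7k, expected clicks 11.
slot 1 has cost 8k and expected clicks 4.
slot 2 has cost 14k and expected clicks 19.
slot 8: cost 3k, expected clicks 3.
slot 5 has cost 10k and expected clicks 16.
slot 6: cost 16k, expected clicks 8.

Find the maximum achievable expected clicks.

slot 1 + slot 2 + slot 8 + slot 5: cost 8 + 14 + 3 + 10 = 35 ≤ 35, expected clicks 4 + 19 + 3 + 16 = 42.
slot 7 + slot 2 + slot 5: cost 7 + 14 + 10 = 31 ≤ 35, expected clicks 11 + 19 + 16 = 46.
slot 7 + slot 2 + slot 8 + slot 5: cost 7 + 14 + 3 + 10 = 34 ≤ 35, expected clicks 11 + 19 + 3 + 16 = 49.
Best is slot 7, slot 2, slot 8, and slot 5 with total expected clicks 49.

49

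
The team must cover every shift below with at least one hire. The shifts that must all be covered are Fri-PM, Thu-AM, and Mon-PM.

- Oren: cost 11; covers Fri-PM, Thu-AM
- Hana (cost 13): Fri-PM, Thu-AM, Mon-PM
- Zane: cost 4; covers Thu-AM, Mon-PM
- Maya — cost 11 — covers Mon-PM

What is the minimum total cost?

13

This is a weighted set-cover instance.
The greedy cost-per-new-shift heuristic would pick Zane and Oren for 15, but a cheaper cover exists.
Hana alone covers Fri-PM, Thu-AM, Mon-PM — every shift.
Total cost: 13.
No cover costs less than 13.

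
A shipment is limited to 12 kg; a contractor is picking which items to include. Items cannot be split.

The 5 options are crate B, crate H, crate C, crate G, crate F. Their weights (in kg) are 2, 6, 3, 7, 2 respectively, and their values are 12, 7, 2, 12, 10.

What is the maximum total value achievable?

crate B + crate C + crate G: weight 2 + 3 + 7 = 12 ≤ 12, value 12 + 2 + 12 = 26.
crate B + crate G + crate F: weight 2 + 7 + 2 = 11 ≤ 12, value 12 + 12 + 10 = 34.
crate B + crate H + crate F: weight 2 + 6 + 2 = 10 ≤ 12, value 12 + 7 + 10 = 29.
Best is crate B, crate G, and crate F with total value 34.

34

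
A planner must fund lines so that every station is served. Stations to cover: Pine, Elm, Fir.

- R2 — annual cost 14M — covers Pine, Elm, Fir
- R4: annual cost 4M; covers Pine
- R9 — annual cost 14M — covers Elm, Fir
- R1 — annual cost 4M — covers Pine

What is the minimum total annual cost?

This is an integer covering problem.
The greedy cost-per-new-station heuristic would pick R4 and R2 for 18, but a cheaper cover exists.
R2 alone covers Pine, Elm, Fir — every station.
Total annual cost: 14.
No cover costs less than 14.

14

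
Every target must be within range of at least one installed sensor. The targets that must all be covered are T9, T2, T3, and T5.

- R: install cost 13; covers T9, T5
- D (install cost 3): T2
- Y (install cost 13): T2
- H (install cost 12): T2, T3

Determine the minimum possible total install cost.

This is a weighted set-cover instance.
The greedy cost-per-new-target heuristic would pick D, R, and H for 28, but a cheaper cover exists.
Choose R and H: together they cover T9, T2, T3, T5 — every target.
Total install cost: 13 + 12 = 25.
No cover costs less than 25.

25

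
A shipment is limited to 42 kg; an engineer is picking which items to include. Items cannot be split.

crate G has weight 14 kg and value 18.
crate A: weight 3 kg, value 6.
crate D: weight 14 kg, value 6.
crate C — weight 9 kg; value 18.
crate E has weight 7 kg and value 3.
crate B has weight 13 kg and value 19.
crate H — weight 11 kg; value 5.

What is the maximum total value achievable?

61

Allowing fractional choices, the relaxed optimum would be about 62.4, but items are indivisible.
crate G + crate C + crate B: weight 14 + 9 + 13 = 36 ≤ 42, value 18 + 18 + 19 = 55.
crate G + crate A + crate C + crate B: weight 14 + 3 + 9 + 13 = 39 ≤ 42, value 18 + 6 + 18 + 19 = 61.
crate A + crate D + crate C + crate B: weight 3 + 14 + 9 + 13 = 39 ≤ 42, value 6 + 6 + 18 + 19 = 49.
Best is crate G, crate A, crate C, and crate B with total value 61.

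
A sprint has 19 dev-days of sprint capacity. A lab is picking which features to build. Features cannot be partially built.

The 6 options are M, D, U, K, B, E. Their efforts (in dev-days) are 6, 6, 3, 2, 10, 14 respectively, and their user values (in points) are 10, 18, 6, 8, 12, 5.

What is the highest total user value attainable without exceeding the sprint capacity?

Take M, D, U, and K: effort 6 + 6 + 3 + 2 = 17 ≤ 19, user value 10 + 18 + 6 + 8 = 42.
No other feasible combination does better.

42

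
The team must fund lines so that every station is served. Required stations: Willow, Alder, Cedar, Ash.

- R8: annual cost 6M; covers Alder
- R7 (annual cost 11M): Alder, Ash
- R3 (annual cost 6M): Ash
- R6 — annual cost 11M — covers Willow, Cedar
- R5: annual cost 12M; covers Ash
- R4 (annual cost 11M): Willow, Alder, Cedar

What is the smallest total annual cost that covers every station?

17

Choose R3 and R4: together they cover Willow, Alder, Cedar, Ash — every station.
Total annual cost: 6 + 11 = 17.
No cover costs less than 17.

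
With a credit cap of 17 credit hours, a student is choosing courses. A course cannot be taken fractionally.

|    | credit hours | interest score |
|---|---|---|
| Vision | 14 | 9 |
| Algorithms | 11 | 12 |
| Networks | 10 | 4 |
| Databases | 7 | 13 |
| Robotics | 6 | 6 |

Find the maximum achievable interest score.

19

Treat it as a binary knapsack problem.
Allowing fractional choices, the relaxed optimum would be about 23.9, but courses are indivisible.
Databases + Robotics: credit hours 7 + 6 = 13 ≤ 17, interest score 13 + 6 = 19.
Networks + Databases: credit hours 10 + 7 = 17 ≤ 17, interest score 4 + 13 = 17.
Algorithms + Robotics: credit hours 11 + 6 = 17 ≤ 17, interest score 12 + 6 = 18.
Best is Databases and Robotics with total interest score 19.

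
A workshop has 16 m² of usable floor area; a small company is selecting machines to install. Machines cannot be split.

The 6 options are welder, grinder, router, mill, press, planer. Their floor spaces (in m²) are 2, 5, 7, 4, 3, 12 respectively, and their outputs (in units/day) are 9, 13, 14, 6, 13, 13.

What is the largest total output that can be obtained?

Take welder, router, mill, and press: floor space 2 + 7 + 4 + 3 = 16 ≤ 16, output 9 + 14 + 6 + 13 = 42.
No other feasible combination does better.

42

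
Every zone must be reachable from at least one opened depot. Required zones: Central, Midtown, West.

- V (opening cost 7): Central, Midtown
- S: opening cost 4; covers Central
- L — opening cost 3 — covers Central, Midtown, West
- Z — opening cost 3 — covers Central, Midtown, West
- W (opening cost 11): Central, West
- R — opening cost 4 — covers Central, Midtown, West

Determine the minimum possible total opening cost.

3

This is a weighted set-cover instance.
L alone covers Central, Midtown, West — every zone.
Total opening cost: 3.
No cover costs less than 3.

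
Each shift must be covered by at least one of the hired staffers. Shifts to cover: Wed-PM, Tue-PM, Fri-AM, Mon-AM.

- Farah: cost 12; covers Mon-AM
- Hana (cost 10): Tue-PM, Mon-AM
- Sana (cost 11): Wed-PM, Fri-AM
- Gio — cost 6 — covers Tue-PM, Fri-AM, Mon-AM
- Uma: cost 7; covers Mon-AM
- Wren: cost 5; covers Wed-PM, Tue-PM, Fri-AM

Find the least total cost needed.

11

Choose Gio and Wren: together they cover Wed-PM, Tue-PM, Fri-AM, Mon-AM — every shift.
Total cost: 6 + 5 = 11.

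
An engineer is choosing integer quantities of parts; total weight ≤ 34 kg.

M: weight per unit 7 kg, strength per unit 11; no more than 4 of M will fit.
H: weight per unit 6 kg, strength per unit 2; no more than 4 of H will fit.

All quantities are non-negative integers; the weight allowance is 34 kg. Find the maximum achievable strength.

46

This is a bounded integer knapsack.
4×M: weight 28 ≤ 34, strength 4·11 = 44.
4×M and 1×H: weight 34 ≤ 34, strength 4·11 + 1·2 = 46.
Best is 46.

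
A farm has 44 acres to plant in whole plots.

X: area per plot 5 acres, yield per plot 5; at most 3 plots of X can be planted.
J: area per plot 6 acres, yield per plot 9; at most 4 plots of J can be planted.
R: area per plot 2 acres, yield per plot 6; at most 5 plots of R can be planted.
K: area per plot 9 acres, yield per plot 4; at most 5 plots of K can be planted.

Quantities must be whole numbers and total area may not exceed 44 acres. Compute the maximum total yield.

76

This is a bounded integer knapsack.
2×X, 4×J, and 5×R: area 44 ≤ 44, yield 2·5 + 4·9 + 5·6 = 76.
3×X, 3×J, and 5×R: area 43 ≤ 44, yield 3·5 + 3·9 + 5·6 = 72.
Best is 76.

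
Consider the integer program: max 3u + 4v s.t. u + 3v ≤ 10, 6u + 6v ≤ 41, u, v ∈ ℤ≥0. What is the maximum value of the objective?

Relaxing integrality, the LP optimum is 22.08 at (u,v) = (5.25, 1.58), which is not an integer point.
(u,v)=(4,2) is feasible, giving 20.
(u,v)=(5,1) is feasible, giving 19.
(u,v)=(6,0) is feasible, giving 18.
The best lattice point is (4,2), giving 20.

20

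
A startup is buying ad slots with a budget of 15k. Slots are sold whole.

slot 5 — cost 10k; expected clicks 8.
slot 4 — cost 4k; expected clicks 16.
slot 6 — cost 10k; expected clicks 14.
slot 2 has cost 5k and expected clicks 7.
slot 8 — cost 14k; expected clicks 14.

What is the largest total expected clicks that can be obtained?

30

Allowing fractional choices, the relaxed optimum would be about 31.4, but ad slots are indivisible.
slot 5 + slot 4: cost 10 + 4 = 14 ≤ 15, expected clicks 8 + 16 = 24.
slot 4 + slot 6: cost 4 + 10 = 14 ≤ 15, expected clicks 16 + 14 = 30.
slot 4 + slot 2: cost 4 + 5 = 9 ≤ 15, expected clicks 16 + 7 = 23.
Best is slot 4 and slot 6 with total expected clicks 30.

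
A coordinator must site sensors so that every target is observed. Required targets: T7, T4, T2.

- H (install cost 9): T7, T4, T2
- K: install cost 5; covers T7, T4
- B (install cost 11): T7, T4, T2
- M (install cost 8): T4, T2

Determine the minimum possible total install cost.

The greedy cost-per-new-target heuristic would pick K and M for 13, but a cheaper cover exists.
H alone covers T7, T4, T2 — every target.
Total install cost: 9.
No cover costs less than 9.

9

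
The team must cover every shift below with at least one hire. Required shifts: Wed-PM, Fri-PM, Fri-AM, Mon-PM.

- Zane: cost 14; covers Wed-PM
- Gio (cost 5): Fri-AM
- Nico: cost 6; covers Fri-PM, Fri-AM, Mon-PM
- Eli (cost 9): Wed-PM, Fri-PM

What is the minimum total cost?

This is a weighted set-cover instance.
Choose Nico and Eli: together they cover Wed-PM, Fri-PM, Fri-AM, Mon-PM — every shift.
Total cost: 6 + 9 = 15.

15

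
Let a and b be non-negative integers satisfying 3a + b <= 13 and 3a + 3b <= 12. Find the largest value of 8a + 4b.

(a,b)=(4,0) is feasible, giving 32.
(a,b)=(3,1) is feasible, giving 28.
(a,b)=(3,0) is feasible, giving 24.
Maximum is 32 at (a,b)=(4,0).

32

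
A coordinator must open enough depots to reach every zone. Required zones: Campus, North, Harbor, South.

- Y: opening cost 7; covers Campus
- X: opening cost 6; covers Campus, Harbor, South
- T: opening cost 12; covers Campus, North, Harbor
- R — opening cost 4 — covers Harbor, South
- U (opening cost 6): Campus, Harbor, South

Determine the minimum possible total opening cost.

The greedy cost-per-new-zone heuristic would pick X and T for 18, but a cheaper cover exists.
Choose T and R: together they cover Campus, North, Harbor, South — every zone.
Total opening cost: 12 + 4 = 16.
No cover costs less than 16.

16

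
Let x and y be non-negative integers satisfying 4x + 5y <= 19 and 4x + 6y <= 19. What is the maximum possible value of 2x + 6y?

18

Relaxing integrality, the LP optimum is 19.00 at (x,y) = (0, 3.17), which is not an integer point.
(x,y)=(0,3): 4·0+5·3=15≤19, 4·0+6·3=18≤19, objective 18.
(x,y)=(1,2): 4·1+5·2=14≤19, 4·1+6·2=16≤19, objective 14.
(x,y)=(0,2): 4·0+5·2=10≤19, 4·0+6·2=12≤19, objective 12.
No feasible integer point exceeds 18.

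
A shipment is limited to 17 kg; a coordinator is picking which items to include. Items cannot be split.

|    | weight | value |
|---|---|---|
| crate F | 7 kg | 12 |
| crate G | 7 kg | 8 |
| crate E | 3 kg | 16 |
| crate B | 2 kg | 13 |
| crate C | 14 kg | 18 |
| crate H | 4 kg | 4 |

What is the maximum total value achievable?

45

crate F + crate E + crate B: weight 7 + 3 + 2 = 12 ≤ 17, value 12 + 16 + 13 = 41.
crate F + crate E + crate B + crate H: weight 7 + 3 + 2 + 4 = 16 ≤ 17, value 12 + 16 + 13 + 4 = 45.
Best is crate F, crate E, crate B, and crate H with total value 45.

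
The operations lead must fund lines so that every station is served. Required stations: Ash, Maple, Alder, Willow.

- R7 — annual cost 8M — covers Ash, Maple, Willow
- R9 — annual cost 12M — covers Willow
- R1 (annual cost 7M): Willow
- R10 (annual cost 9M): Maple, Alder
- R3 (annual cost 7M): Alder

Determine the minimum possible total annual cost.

Choose R7 and R3: together they cover Ash, Maple, Alder, Willow — every station.
Total annual cost: 8 + 7 = 15.
No cover costs less than 15.

15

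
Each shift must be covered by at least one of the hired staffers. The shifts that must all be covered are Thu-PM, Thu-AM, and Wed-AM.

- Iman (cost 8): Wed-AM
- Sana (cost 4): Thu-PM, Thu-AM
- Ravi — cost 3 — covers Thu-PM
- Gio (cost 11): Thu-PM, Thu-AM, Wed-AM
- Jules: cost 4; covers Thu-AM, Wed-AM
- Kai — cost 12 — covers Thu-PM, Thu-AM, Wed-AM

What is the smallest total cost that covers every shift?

The greedy cost-per-new-shift heuristic would pick Sana and Jules for 8, but a cheaper cover exists.
Choose Ravi and Jules: together they cover Thu-PM, Thu-AM, Wed-AM — every shift.
Total cost: 3 + 4 = 7.
No cover costs less than 7.

7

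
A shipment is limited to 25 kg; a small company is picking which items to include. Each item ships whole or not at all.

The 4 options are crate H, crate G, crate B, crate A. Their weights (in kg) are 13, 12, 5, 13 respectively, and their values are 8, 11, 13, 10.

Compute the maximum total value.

24

Allowing fractional choices, the relaxed optimum would be about 30.2, but items are indivisible.
crate B + crate A: weight 5 + 13 = 18 ≤ 25, value 13 + 10 = 23.
crate G + crate B: weight 12 + 5 = 17 ≤ 25, value 11 + 13 = 24.
Best is crate G and crate B with total value 24.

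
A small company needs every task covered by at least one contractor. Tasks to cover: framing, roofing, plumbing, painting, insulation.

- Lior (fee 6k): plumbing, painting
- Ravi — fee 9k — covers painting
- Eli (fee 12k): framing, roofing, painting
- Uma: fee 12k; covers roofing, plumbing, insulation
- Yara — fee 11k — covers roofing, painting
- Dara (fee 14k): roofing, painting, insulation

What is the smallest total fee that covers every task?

The greedy cost-per-new-task heuristic would pick Lior, Eli, and Uma for 30, but a cheaper cover exists.
Choose Eli and Uma: together they cover framing, roofing, plumbing, painting, insulation — every task.
Total fee: 12 + 12 = 24.
No cover costs less than 24.

24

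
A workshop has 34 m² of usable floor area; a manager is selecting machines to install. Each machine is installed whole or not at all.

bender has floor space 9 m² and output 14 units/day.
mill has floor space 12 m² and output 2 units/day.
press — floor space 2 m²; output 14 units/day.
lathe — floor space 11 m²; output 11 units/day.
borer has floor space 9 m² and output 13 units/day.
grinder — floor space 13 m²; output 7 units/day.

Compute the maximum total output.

This is a 0-1 knapsack instance.
Take bender, press, lathe, and borer: floor space 9 + 2 + 11 + 9 = 31 ≤ 34, output 14 + 14 + 11 + 13 = 52.
No other feasible combination does better.

52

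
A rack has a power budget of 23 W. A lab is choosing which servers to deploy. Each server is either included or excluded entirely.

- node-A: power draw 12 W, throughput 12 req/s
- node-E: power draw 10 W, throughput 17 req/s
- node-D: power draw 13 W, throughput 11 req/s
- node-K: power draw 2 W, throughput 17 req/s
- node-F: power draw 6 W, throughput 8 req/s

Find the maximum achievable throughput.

This is a 0-1 knapsack instance.
Take node-E, node-K, and node-F: power draw 10 + 2 + 6 = 18 ≤ 23, throughput 17 + 17 + 8 = 42.
No other feasible combination does better.

42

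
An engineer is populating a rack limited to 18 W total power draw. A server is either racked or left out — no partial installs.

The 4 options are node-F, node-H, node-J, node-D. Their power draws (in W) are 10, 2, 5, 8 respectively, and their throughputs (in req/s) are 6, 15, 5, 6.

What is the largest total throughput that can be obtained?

26

This is an integer program with binary decision variables.
Take node-H, node-J, and node-D: power draw 2 + 5 + 8 = 15 ≤ 18, throughput 15 + 5 + 6 = 26.
No feasible combination exceeds this.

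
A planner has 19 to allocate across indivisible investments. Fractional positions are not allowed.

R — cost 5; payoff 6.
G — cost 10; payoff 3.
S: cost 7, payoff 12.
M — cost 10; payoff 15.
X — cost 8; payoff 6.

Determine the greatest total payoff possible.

Allowing fractional choices, the relaxed optimum would be about 29.4, but investments are indivisible.
R + M: cost 5 + 10 = 15 ≤ 19, payoff 6 + 15 = 21.
S + M: cost 7 + 10 = 17 ≤ 19, payoff 12 + 15 = 27.
Best is S and M with total payoff 27.

27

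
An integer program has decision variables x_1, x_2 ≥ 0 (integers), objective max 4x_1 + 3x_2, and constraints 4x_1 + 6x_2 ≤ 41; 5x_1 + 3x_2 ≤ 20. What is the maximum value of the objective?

19

(x_1,x_2)=(1,5): 4·1+6·5=34≤41, 5·1+3·5=20≤20, objective 19.
(x_1,x_2)=(0,6): 4·0+6·6=36≤41, 5·0+3·6=18≤20, objective 18.
(x_1,x_2)=(1,4): 4·1+6·4=28≤41, 5·1+3·4=17≤20, objective 16.
The best lattice point is (1,5), giving 19.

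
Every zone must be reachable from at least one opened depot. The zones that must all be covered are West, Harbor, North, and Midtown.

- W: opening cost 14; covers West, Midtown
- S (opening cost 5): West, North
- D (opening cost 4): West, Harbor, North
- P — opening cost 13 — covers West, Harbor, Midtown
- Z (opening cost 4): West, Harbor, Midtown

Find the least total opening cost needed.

8

This is a weighted set-cover instance.
Choose D and Z: together they cover West, Harbor, North, Midtown — every zone.
Total opening cost: 4 + 4 = 8.
No cover costs less than 8.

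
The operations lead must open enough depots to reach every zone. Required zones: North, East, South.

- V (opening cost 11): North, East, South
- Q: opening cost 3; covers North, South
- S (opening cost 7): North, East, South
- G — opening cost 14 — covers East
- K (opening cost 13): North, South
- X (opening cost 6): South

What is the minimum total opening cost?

The greedy cost-per-new-zone heuristic would pick Q and S for 10, but a cheaper cover exists.
S alone covers North, East, South — every zone.
Total opening cost: 7.
No cover costs less than 7.

7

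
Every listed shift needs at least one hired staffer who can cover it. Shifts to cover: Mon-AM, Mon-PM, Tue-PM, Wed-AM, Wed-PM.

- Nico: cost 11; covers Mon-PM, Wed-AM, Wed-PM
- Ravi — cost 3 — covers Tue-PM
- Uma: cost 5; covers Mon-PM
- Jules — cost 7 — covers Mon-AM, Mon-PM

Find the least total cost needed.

21

This is a weighted set-cover instance.
Choose Nico, Ravi, and Jules: together they cover Mon-AM, Mon-PM, Tue-PM, Wed-AM, Wed-PM — every shift.
Total cost: 11 + 3 + 7 = 21.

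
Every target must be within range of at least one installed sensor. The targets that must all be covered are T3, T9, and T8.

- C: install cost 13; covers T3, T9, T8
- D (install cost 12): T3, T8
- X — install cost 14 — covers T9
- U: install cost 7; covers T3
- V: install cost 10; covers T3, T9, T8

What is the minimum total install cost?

10

V alone covers T3, T9, T8 — every target.
Total install cost: 10.
No cover costs less than 10.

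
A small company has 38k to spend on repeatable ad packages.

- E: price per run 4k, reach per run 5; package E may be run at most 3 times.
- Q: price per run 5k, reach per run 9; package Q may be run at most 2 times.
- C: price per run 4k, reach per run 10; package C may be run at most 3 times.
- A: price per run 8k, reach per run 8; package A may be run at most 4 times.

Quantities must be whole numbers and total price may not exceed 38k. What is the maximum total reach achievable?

66

This is a bounded integer knapsack.
Take 2×E, 2×Q, 3×C, and 1×A: price 38 ≤ 38, reach 2·5 + 2·9 + 3·10 + 1·8 = 66.
C has the best ratio (10/4) and is taken to its limit of 3; remaining capacity is filled optimally with the others.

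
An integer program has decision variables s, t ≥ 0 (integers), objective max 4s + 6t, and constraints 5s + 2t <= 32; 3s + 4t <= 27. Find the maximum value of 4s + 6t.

40

(s,t)=(1,6) is feasible, giving 40.
(s,t)=(2,5) is feasible, giving 38.
(s,t)=(0,6) is feasible, giving 36.
Maximum is 40 at (s,t)=(1,6).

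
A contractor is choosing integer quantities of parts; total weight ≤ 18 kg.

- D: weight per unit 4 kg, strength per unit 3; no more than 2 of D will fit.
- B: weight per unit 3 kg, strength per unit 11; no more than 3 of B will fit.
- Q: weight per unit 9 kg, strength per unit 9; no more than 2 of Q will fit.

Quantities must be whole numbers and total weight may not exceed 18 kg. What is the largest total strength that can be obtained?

42

This is a bounded integer knapsack.
B has the best ratio (11/3); taking only B gives at most 3×11 = 33 (stopped by the supply cap of 3).
Mixing does better — 3×B and 1×Q: weight 18 ≤ 18, strength 3·11 + 1·9 = 42.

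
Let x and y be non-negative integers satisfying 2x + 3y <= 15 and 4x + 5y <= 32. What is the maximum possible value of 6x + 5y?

The continuous relaxation peaks at (7.5, 0) with value 45.00; rounding to a feasible lattice point costs some objective.
(x,y)=(7,0): 2·7+3·0=14≤15, 4·7+5·0=28≤32, objective 42.
(x,y)=(6,1): 2·6+3·1=15≤15, 4·6+5·1=29≤32, objective 41.
(x,y)=(6,0): 2·6+3·0=12≤15, 4·6+5·0=24≤32, objective 36.
No feasible integer point exceeds 42.

42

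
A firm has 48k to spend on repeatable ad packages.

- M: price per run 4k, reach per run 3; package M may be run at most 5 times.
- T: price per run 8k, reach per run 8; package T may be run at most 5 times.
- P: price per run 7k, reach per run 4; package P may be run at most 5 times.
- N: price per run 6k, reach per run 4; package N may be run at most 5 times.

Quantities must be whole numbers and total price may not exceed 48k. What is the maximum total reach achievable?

46

2×M and 5×T: price 48 ≤ 48, reach 2·3 + 5·8 = 46.
5×T and 1×N: price 46 ≤ 48, reach 5·8 + 1·4 = 44.
Best is 46.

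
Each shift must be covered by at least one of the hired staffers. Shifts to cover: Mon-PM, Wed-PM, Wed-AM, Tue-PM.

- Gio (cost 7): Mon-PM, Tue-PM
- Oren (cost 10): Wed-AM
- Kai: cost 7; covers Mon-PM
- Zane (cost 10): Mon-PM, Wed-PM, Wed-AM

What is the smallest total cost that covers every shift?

17

This is a weighted set-cover instance.
Choose Gio and Zane: together they cover Mon-PM, Wed-PM, Wed-AM, Tue-PM — every shift.
Total cost: 7 + 10 = 17.
No cover costs less than 17.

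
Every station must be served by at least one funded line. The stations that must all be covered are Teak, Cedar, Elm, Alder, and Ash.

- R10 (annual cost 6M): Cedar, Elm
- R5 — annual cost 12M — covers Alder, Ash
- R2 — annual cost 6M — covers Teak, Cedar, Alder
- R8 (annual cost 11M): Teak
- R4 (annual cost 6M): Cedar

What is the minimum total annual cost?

Choose R10, R5, and R2: together they cover Teak, Cedar, Elm, Alder, Ash — every station.
Total annual cost: 6 + 12 + 6 = 24.
No cover costs less than 24.

24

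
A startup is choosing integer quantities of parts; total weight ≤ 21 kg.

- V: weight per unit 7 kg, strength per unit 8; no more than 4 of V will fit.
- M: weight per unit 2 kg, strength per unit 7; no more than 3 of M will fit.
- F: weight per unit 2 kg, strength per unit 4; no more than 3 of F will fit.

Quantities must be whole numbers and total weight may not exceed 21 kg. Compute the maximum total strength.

M has the best ratio (7/2); taking only M gives at most 3×7 = 21 (stopped by the supply cap of 3).
Mixing does better — 1×V, 3×M, and 3×F: weight 19 ≤ 21, strength 1·8 + 3·7 + 3·4 = 41.

41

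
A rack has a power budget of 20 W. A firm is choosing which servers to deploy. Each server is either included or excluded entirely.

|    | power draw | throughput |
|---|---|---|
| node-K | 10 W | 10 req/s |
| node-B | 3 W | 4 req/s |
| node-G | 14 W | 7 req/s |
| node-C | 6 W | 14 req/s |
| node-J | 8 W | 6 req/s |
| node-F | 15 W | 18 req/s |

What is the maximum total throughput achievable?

This is a 0-1 knapsack instance.
node-B + node-C + node-J: power draw 3 + 6 + 8 = 17 ≤ 20, throughput 4 + 14 + 6 = 24.
node-K + node-B + node-C: power draw 10 + 3 + 6 = 19 ≤ 20, throughput 10 + 4 + 14 = 28.
node-K + node-C: power draw 10 + 6 = 16 ≤ 20, throughput 10 + 14 = 24.
Best is node-K, node-B, and node-C with total throughput 28.

28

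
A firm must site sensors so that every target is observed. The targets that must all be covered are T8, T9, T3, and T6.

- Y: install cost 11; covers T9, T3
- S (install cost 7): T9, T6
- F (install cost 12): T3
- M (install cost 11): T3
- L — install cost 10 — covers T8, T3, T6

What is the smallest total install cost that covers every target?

This is an integer covering problem.
Choose S and L: together they cover T8, T9, T3, T6 — every target.
Total install cost: 7 + 10 = 17.
No cover costs less than 17.

17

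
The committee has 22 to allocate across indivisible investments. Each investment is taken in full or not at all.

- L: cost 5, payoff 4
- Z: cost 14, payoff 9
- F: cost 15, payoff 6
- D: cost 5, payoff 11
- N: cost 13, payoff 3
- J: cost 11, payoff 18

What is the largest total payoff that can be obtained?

33

L + J: cost 5 + 11 = 16 ≤ 22, payoff 4 + 18 = 22.
D + J: cost 5 + 11 = 16 ≤ 22, payoff 11 + 18 = 29.
L + D + J: cost 5 + 5 + 11 = 21 ≤ 22, payoff 4 + 11 + 18 = 33.
Best is L, D, and J with total payoff 33.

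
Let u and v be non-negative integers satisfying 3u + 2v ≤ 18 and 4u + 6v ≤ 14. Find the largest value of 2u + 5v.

Relaxing integrality, the LP optimum is 11.67 at (u,v) = (0, 2.33), which is not an integer point.
(u,v)=(0,2): 3·0+2·2=4≤18, 4·0+6·2=12≤14, objective 10.
(u,v)=(1,1): 3·1+2·1=5≤18, 4·1+6·1=10≤14, objective 7.
No feasible integer point exceeds 10.

10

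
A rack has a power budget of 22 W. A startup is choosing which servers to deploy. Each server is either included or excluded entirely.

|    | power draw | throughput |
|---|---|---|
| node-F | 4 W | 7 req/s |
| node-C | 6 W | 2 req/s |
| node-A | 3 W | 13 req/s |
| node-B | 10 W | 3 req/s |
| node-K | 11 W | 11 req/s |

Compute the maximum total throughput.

31

This is an integer program with binary decision variables.
Allowing fractional choices, the relaxed optimum would be about 32.3, but servers are indivisible.
node-C + node-A + node-K: power draw 6 + 3 + 11 = 20 ≤ 22, throughput 2 + 13 + 11 = 26.
node-F + node-A + node-K: power draw 4 + 3 + 11 = 18 ≤ 22, throughput 7 + 13 + 11 = 31.
Best is node-F, node-A, and node-K with total throughput 31.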